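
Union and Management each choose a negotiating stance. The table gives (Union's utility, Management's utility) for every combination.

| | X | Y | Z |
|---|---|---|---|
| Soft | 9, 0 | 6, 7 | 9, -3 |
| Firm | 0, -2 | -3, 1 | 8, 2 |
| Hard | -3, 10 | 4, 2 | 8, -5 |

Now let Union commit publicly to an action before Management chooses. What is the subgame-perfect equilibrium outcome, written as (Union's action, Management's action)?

Backward induction with Union moving first.
- Soft: Management compares 0, 7, -3 and picks Y; Union would get 6.
- Firm: Management compares -2, 1, 2 and picks Z; Union would get 8.
- Hard: Management compares 10, 2, -5 and picks X; Union would get -3.
Among 6, 8, -3, the best is 8 at Firm. Subgame-perfect outcome: (Firm, Z) with payoffs (8, 2).

(Firm, Z)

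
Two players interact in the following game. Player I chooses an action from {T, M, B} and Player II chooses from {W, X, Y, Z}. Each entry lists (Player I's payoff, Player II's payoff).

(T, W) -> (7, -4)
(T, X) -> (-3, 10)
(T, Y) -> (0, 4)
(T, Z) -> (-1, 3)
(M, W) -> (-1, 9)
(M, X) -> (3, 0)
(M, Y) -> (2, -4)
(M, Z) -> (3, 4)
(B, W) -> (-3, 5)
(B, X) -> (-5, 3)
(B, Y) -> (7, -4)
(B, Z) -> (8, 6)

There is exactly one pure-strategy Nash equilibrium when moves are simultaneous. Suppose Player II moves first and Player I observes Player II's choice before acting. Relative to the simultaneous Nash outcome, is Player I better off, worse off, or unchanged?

Solve by backward induction (Player II leads).
- W: Player I compares 7, -1, -3 and picks T; Player II would get -4.
- X: Player I compares -3, 3, -5 and picks M; Player II would get 0.
- Y: Player I compares 0, 2, 7 and picks B; Player II would get -4.
- Z: Player I compares -1, 3, 8 and picks B; Player II would get 6.
Maximizing over -4, 0, -4, 6, Player II chooses Z. Subgame-perfect outcome: (B, Z) with payoffs (8, 6).
Now find the simultaneous Nash equilibrium.
Player I's best replies: W→T; X→M; Y→B; Z→B.
Player II's best replies: T→X; M→W; B→Z.
Only (B, Z) has each player best-responding; Nash payoffs (8, 6).
Player I earns 8 sequentially versus 8 at the Nash outcome: unchanged.

unchanged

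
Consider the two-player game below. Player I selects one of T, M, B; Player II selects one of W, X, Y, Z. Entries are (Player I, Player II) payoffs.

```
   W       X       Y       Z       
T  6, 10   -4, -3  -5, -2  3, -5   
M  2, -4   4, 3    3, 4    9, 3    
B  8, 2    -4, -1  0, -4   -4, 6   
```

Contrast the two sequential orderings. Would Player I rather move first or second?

If Player I leads: Player II's best replies are T→W, M→Y, B→Z; Player I's induced payoffs 6, 3, -4; outcome (T, W), payoffs (6, 10).
If Player II leads: Player I's best replies are W→B, X→M, Y→M, Z→M; Player II's induced payoffs 2, 3, 4, 3; outcome (M, Y), payoffs (3, 4).
Player I gets 6 moving first and 3 moving second, so Player I prefers to move first.

first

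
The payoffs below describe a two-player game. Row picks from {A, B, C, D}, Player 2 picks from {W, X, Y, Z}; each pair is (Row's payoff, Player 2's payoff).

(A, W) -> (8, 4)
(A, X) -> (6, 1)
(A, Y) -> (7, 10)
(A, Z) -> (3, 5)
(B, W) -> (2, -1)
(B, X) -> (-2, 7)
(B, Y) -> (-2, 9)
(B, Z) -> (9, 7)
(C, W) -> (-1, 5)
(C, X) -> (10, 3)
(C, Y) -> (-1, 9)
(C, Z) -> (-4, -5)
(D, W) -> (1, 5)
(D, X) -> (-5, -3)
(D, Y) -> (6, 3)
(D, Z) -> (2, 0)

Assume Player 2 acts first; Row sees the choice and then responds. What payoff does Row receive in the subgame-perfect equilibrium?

7

Work backward from Row's decision.
- W → Row plays A (best of 8, 2, -1, 1); Player 2 gets 4.
- X → Row plays C (best of 6, -2, 10, -5); Player 2 gets 3.
- Y → Row plays A (best of 7, -2, -1, 6); Player 2 gets 10.
- Z → Row plays B (best of 3, 9, -4, 2); Player 2 gets 7.
Player 2's induced payoffs are 4, 3, 10, 7, so Player 2 commits to Y. Subgame-perfect outcome: (A, Y) with payoffs (7, 10).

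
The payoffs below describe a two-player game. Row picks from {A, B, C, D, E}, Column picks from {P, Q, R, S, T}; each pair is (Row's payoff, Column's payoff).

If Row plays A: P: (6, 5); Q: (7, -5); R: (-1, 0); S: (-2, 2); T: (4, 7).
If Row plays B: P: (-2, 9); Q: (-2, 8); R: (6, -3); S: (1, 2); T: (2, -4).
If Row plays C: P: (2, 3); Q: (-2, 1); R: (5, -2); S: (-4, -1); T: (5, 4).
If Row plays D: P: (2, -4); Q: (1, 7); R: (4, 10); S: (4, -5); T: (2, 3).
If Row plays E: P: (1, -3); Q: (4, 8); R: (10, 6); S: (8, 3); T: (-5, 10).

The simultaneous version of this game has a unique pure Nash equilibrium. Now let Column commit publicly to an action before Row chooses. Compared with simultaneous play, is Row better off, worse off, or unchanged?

better off

Backward induction with Column moving first.
- P: BR = A, leader payoff 5.
- Q: BR = A, leader payoff -5.
- R: BR = E, leader payoff 6.
- S: BR = E, leader payoff 3.
- T: BR = C, leader payoff 4.
Among 5, -5, 6, 3, 4, the best is 6 at R. Subgame-perfect outcome: (E, R) with payoffs (10, 6).
Under simultaneous play:
Row's best replies: P→A; Q→A; R→E; S→E; T→C.
Column's best replies: A→T; B→P; C→T; D→R; E→T.
Only (C, T) has each player best-responding; Nash payoffs (5, 4).
Row earns 10 sequentially versus 5 at the Nash outcome: better off.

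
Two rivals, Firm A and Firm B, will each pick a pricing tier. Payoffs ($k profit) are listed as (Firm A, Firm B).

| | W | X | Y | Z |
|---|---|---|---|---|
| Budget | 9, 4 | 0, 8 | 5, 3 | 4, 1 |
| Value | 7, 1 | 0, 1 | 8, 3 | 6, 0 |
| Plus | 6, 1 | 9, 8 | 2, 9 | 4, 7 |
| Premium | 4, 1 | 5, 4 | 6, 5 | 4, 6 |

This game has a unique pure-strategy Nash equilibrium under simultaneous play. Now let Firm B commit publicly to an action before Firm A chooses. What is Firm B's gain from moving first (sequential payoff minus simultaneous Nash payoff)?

Work backward from Firm A's decision.
- W: Firm A compares 9, 7, 6, 4 and picks Budget; Firm B would get 4.
- X: Firm A compares 0, 0, 9, 5 and picks Plus; Firm B would get 8.
- Y: Firm A compares 5, 8, 2, 6 and picks Value; Firm B would get 3.
- Z: Firm A compares 4, 6, 4, 4 and picks Value; Firm B would get 0.
Firm B's induced payoffs are 4, 8, 3, 0, so Firm B commits to X. Subgame-perfect outcome: (Plus, X) with payoffs (9, 8).
For the simultaneous game, intersect best replies.
Firm A's best replies: W→Budget; X→Plus; Y→Value; Z→Value.
Firm B's best replies: Budget→X; Value→Y; Plus→Y; Premium→Z.
The unique mutual best reply is (Value, Y), giving (8, 3).
Firm B's commitment gain: 8 − 3 = 5.

5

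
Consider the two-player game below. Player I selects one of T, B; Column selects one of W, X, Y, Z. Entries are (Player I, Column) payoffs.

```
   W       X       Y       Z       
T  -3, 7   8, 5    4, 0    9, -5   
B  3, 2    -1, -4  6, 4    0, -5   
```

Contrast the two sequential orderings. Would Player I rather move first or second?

If Player I leads: Column's best replies are T→W, B→Y; Player I's induced payoffs -3, 6; outcome (B, Y), payoffs (6, 4).
If Column leads: Player I's best replies are W→B, X→T, Y→B, Z→T; Column's induced payoffs 2, 5, 4, -5; outcome (T, X), payoffs (8, 5).
Player I gets 6 moving first and 8 moving second, so Player I prefers to move second.

second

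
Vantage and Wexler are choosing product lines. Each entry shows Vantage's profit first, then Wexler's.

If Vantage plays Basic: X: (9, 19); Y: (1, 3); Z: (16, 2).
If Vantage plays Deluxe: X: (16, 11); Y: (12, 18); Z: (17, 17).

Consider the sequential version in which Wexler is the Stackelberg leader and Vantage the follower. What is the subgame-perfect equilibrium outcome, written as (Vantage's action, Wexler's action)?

Vantage best-responds to each possible Wexler move:
- X: Vantage compares 9, 16 and picks Deluxe; Wexler would get 11.
- Y: Vantage compares 1, 12 and picks Deluxe; Wexler would get 18.
- Z: Vantage compares 16, 17 and picks Deluxe; Wexler would get 17.
Wexler's induced payoffs are 11, 18, 17, so Wexler commits to Y. Subgame-perfect outcome: (Deluxe, Y) with payoffs (12, 18).

(Deluxe, Y)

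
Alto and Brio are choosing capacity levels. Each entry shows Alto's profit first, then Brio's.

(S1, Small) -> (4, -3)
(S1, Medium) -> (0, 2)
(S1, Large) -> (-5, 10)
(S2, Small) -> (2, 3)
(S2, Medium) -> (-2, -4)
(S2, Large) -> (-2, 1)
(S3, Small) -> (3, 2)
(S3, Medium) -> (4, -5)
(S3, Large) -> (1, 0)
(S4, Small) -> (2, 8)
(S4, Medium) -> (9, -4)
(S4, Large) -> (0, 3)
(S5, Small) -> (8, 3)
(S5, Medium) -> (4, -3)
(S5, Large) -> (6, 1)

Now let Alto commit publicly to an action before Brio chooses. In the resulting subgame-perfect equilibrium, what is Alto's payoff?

Work backward from Brio's decision.
- S1: Brio compares -3, 2, 10 and picks Large; Alto would get -5.
- S2: Brio compares 3, -4, 1 and picks Small; Alto would get 2.
- S3: Brio compares 2, -5, 0 and picks Small; Alto would get 3.
- S4: Brio compares 8, -4, 3 and picks Small; Alto would get 2.
- S5: Brio compares 3, -3, 1 and picks Small; Alto would get 8.
Among -5, 2, 3, 2, 8, the best is 8 at S5. Subgame-perfect outcome: (S5, Small) with payoffs (8, 3).

8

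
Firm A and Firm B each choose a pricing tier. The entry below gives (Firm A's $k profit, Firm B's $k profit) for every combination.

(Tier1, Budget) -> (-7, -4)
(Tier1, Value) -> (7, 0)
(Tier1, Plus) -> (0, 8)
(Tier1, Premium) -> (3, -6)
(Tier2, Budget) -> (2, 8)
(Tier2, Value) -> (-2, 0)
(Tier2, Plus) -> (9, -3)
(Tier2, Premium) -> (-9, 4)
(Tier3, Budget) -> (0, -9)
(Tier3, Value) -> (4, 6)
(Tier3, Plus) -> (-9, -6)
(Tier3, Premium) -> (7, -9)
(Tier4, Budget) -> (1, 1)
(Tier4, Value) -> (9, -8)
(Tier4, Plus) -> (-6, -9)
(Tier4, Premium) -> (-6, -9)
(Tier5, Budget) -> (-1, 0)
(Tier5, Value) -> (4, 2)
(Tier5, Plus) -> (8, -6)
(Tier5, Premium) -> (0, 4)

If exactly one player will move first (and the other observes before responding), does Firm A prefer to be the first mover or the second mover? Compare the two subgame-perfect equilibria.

first

If Firm A leads: Firm B's best replies are Tier1→Plus, Tier2→Budget, Tier3→Value, Tier4→Budget, Tier5→Premium; Firm A's induced payoffs 0, 2, 4, 1, 0; outcome (Tier3, Value), payoffs (4, 6).
If Firm B leads: Firm A's best replies are Budget→Tier2, Value→Tier4, Plus→Tier2, Premium→Tier3; Firm B's induced payoffs 8, -8, -3, -9; outcome (Tier2, Budget), payoffs (2, 8).
Firm A gets 4 moving first and 2 moving second, so Firm A prefers to move first.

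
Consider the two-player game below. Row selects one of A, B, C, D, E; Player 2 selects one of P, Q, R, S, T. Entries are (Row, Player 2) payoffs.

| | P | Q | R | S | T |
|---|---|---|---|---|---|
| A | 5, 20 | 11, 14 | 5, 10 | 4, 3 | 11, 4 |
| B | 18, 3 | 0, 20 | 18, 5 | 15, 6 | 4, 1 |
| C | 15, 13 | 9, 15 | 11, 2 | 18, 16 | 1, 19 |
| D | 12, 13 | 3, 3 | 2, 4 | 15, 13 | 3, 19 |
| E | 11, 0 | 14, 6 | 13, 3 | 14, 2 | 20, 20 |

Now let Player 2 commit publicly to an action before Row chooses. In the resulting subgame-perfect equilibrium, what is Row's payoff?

Backward induction with Player 2 moving first.
- P: Row compares 5, 18, 15, 12, 11 and picks B; Player 2 would get 3.
- Q: Row compares 11, 0, 9, 3, 14 and picks E; Player 2 would get 6.
- R: Row compares 5, 18, 11, 2, 13 and picks B; Player 2 would get 5.
- S: Row compares 4, 15, 18, 15, 14 and picks C; Player 2 would get 16.
- T: Row compares 11, 4, 1, 3, 20 and picks E; Player 2 would get 20.
Among 3, 6, 5, 16, 20, the best is 20 at T. Subgame-perfect outcome: (E, T) with payoffs (20, 20).

20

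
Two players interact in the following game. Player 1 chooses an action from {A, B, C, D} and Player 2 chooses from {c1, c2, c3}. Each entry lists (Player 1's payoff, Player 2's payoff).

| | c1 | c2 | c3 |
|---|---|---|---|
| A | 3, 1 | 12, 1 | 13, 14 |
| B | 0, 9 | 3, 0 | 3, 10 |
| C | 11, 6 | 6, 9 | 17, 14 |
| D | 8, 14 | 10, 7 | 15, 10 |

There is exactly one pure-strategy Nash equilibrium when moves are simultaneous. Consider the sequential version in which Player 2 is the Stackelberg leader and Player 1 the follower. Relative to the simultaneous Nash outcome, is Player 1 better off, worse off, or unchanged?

Work backward from Player 1's decision.
- c1: BR = C, leader payoff 6.
- c2: BR = A, leader payoff 1.
- c3: BR = C, leader payoff 14.
Among 6, 1, 14, the best is 14 at c3. Subgame-perfect outcome: (C, c3) with payoffs (17, 14).
Now find the simultaneous Nash equilibrium.
Player 1's best replies: c1→C; c2→A; c3→C.
Player 2's best replies: A→c3; B→c3; C→c3; D→c1.
The unique mutual best reply is (C, c3), giving (17, 14).
Player 1 earns 17 sequentially versus 17 at the Nash outcome: unchanged.

unchanged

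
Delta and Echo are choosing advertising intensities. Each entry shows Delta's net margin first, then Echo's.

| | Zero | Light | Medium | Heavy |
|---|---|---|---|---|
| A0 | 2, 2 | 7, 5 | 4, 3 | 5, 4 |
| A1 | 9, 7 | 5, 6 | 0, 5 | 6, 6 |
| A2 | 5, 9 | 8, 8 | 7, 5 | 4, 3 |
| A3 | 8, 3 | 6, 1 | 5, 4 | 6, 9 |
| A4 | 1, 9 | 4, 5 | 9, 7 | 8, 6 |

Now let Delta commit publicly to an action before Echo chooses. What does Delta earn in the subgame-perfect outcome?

9

Solve by backward induction (Delta leads).
- A0: BR = Light, leader payoff 7.
- A1: BR = Zero, leader payoff 9.
- A2: BR = Zero, leader payoff 5.
- A3: BR = Heavy, leader payoff 6.
- A4: BR = Zero, leader payoff 1.
Among 7, 9, 5, 6, 1, the best is 9 at A1. Subgame-perfect outcome: (A1, Zero) with payoffs (9, 7).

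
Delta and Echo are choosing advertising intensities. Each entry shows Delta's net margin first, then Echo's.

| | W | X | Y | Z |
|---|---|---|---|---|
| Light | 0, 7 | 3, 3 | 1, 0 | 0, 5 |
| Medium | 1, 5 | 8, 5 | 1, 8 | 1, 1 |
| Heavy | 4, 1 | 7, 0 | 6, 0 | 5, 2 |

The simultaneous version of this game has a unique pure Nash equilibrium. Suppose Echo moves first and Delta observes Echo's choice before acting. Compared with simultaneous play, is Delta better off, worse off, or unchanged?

better off

Backward induction with Echo moving first.
- W: BR = Heavy, leader payoff 1.
- X: BR = Medium, leader payoff 5.
- Y: BR = Heavy, leader payoff 0.
- Z: BR = Heavy, leader payoff 2.
Among 1, 5, 0, 2, the best is 5 at X. Subgame-perfect outcome: (Medium, X) with payoffs (8, 5).
Under simultaneous play:
Delta's best replies: W→Heavy; X→Medium; Y→Heavy; Z→Heavy.
Echo's best replies: Light→W; Medium→Y; Heavy→Z.
Only (Heavy, Z) has each player best-responding; Nash payoffs (5, 2).
Delta earns 8 sequentially versus 5 at the Nash outcome: better off.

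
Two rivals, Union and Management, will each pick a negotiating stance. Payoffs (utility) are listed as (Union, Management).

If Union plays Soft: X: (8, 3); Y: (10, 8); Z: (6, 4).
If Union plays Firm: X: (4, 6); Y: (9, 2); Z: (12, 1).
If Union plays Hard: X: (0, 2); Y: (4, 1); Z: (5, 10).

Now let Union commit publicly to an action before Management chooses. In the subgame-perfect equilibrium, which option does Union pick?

Work backward from Management's decision.
- Soft: BR = Y, leader payoff 10.
- Firm: BR = X, leader payoff 4.
- Hard: BR = Z, leader payoff 5.
Union's induced payoffs are 10, 4, 5, so Union commits to Soft. Subgame-perfect outcome: (Soft, Y) with payoffs (10, 8).

Soft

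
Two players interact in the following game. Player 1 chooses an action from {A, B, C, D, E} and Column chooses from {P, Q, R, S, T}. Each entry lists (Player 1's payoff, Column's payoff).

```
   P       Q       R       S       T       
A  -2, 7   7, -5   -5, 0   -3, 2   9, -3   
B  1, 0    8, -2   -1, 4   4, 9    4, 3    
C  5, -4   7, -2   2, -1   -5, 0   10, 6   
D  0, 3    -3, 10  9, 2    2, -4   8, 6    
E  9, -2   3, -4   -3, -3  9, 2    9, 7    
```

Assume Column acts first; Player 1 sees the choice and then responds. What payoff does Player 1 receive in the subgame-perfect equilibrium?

10

Solve by backward induction (Column leads).
- P: Player 1 compares -2, 1, 5, 0, 9 and picks E; Column would get -2.
- Q: Player 1 compares 7, 8, 7, -3, 3 and picks B; Column would get -2.
- R: Player 1 compares -5, -1, 2, 9, -3 and picks D; Column would get 2.
- S: Player 1 compares -3, 4, -5, 2, 9 and picks E; Column would get 2.
- T: Player 1 compares 9, 4, 10, 8, 9 and picks C; Column would get 6.
Maximizing over -2, -2, 2, 2, 6, Column chooses T. Subgame-perfect outcome: (C, T) with payoffs (10, 6).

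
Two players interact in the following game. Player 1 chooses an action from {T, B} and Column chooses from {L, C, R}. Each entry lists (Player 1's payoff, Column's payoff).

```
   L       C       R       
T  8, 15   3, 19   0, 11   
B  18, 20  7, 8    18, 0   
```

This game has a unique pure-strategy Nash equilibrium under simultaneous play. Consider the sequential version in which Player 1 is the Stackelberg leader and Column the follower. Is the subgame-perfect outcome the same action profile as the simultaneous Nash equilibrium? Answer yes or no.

Column best-responds to each possible Player 1 move:
- T: BR = C, leader payoff 3.
- B: BR = L, leader payoff 18.
Maximizing over 3, 18, Player 1 chooses B. Subgame-perfect outcome: (B, L) with payoffs (18, 20).
Under simultaneous play:
Player 1's best replies: L→B; C→B; R→B.
Column's best replies: T→C; B→L.
The unique mutual best reply is (B, L), giving (18, 20).
Sequential outcome (B, L) coincides with the Nash profile (B, L).

yes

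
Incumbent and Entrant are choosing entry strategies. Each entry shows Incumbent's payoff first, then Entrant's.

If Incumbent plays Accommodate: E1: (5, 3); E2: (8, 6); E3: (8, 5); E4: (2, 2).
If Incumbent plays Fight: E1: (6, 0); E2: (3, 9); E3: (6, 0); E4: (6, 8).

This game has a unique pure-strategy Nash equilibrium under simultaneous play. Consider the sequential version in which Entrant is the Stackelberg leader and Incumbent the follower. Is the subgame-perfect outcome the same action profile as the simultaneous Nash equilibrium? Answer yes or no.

no

Work backward from Incumbent's decision.
- E1: Incumbent compares 5, 6 and picks Fight; Entrant would get 0.
- E2: Incumbent compares 8, 3 and picks Accommodate; Entrant would get 6.
- E3: Incumbent compares 8, 6 and picks Accommodate; Entrant would get 5.
- E4: Incumbent compares 2, 6 and picks Fight; Entrant would get 8.
Entrant's induced payoffs are 0, 6, 5, 8, so Entrant commits to E4. Subgame-perfect outcome: (Fight, E4) with payoffs (6, 8).
Under simultaneous play:
Incumbent's best replies: E1→Fight; E2→Accommodate; E3→Accommodate; E4→Fight.
Entrant's best replies: Accommodate→E2; Fight→E2.
The unique mutual best reply is (Accommodate, E2), giving (8, 6).
Sequential outcome (Fight, E4) differs from the Nash profile (Accommodate, E2).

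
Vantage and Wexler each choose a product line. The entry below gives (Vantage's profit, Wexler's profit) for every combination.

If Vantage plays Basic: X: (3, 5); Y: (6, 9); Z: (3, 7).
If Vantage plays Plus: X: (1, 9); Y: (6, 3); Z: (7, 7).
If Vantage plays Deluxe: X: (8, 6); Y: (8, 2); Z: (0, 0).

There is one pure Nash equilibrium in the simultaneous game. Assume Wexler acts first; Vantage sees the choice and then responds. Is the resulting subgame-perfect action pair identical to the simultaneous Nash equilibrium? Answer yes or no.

no

Backward induction with Wexler moving first.
- X: Vantage compares 3, 1, 8 and picks Deluxe; Wexler would get 6.
- Y: Vantage compares 6, 6, 8 and picks Deluxe; Wexler would get 2.
- Z: Vantage compares 3, 7, 0 and picks Plus; Wexler would get 7.
Among 6, 2, 7, the best is 7 at Z. Subgame-perfect outcome: (Plus, Z) with payoffs (7, 7).
For the simultaneous game, intersect best replies.
Vantage's best replies: X→Deluxe; Y→Deluxe; Z→Plus.
Wexler's best replies: Basic→Y; Plus→X; Deluxe→X.
Only (Deluxe, X) has each player best-responding; Nash payoffs (8, 6).
Sequential outcome (Plus, Z) differs from the Nash profile (Deluxe, X).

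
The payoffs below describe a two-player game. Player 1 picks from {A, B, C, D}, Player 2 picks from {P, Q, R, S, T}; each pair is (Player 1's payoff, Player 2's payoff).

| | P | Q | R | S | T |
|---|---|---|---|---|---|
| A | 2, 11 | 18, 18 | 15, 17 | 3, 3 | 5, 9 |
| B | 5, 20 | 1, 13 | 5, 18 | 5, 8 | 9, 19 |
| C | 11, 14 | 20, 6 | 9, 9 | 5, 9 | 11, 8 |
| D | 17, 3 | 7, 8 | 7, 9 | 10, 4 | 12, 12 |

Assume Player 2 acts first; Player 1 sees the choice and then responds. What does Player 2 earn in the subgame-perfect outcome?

17

Backward induction with Player 2 moving first.
- P: Player 1 compares 2, 5, 11, 17 and picks D; Player 2 would get 3.
- Q: Player 1 compares 18, 1, 20, 7 and picks C; Player 2 would get 6.
- R: Player 1 compares 15, 5, 9, 7 and picks A; Player 2 would get 17.
- S: Player 1 compares 3, 5, 5, 10 and picks D; Player 2 would get 4.
- T: Player 1 compares 5, 9, 11, 12 and picks D; Player 2 would get 12.
Among 3, 6, 17, 4, 12, the best is 17 at R. Subgame-perfect outcome: (A, R) with payoffs (15, 17).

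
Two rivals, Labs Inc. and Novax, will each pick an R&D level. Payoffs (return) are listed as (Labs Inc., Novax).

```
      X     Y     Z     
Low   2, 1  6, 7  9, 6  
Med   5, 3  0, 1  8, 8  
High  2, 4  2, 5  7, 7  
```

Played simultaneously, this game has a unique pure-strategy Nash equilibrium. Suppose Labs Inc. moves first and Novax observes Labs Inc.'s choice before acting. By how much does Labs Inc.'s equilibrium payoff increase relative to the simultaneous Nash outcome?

2

Backward induction with Labs Inc. moving first.
- Low → Novax plays Y (best of 1, 7, 6); Labs Inc. gets 6.
- Med → Novax plays Z (best of 3, 1, 8); Labs Inc. gets 8.
- High → Novax plays Z (best of 4, 5, 7); Labs Inc. gets 7.
Maximizing over 6, 8, 7, Labs Inc. chooses Med. Subgame-perfect outcome: (Med, Z) with payoffs (8, 8).
Under simultaneous play:
Labs Inc.'s best replies: X→Med; Y→Low; Z→Low.
Novax's best replies: Low→Y; Med→Z; High→Z.
The unique mutual best reply is (Low, Y), giving (6, 7).
Labs Inc.'s commitment gain: 8 − 6 = 2.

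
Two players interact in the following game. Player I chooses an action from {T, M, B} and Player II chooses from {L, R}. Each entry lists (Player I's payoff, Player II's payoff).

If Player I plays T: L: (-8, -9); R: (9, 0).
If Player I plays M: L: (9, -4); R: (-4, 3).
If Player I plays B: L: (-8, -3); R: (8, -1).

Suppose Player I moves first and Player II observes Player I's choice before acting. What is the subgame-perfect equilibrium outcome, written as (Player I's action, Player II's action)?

Player II best-responds to each possible Player I move:
- T: Player II compares -9, 0 and picks R; Player I would get 9.
- M: Player II compares -4, 3 and picks R; Player I would get -4.
- B: Player II compares -3, -1 and picks R; Player I would get 8.
Among 9, -4, 8, the best is 9 at T. Subgame-perfect outcome: (T, R) with payoffs (9, 0).

(T, R)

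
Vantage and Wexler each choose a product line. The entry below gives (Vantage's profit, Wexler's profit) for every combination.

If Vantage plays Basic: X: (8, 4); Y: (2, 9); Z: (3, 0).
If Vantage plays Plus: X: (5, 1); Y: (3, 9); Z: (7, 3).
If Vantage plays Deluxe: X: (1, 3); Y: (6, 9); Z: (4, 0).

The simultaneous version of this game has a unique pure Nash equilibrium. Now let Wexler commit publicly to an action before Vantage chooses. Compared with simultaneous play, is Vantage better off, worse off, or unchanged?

unchanged

Backward induction with Wexler moving first.
- X: Vantage compares 8, 5, 1 and picks Basic; Wexler would get 4.
- Y: Vantage compares 2, 3, 6 and picks Deluxe; Wexler would get 9.
- Z: Vantage compares 3, 7, 4 and picks Plus; Wexler would get 3.
Maximizing over 4, 9, 3, Wexler chooses Y. Subgame-perfect outcome: (Deluxe, Y) with payoffs (6, 9).
Under simultaneous play:
Vantage's best replies: X→Basic; Y→Deluxe; Z→Plus.
Wexler's best replies: Basic→Y; Plus→Y; Deluxe→Y.
The unique mutual best reply is (Deluxe, Y), giving (6, 9).
Vantage earns 6 sequentially versus 6 at the Nash outcome: unchanged.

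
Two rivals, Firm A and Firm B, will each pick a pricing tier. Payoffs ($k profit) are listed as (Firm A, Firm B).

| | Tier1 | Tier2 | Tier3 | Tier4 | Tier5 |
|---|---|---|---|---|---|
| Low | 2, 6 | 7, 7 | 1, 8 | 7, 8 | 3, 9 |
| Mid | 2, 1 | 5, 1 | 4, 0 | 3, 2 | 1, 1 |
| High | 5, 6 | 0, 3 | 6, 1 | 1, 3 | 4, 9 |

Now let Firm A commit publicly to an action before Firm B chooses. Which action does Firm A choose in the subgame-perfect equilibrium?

Solve by backward induction (Firm A leads).
- Low → Firm B plays Tier5 (best of 6, 7, 8, 8, 9); Firm A gets 3.
- Mid → Firm B plays Tier4 (best of 1, 1, 0, 2, 1); Firm A gets 3.
- High → Firm B plays Tier5 (best of 6, 3, 1, 3, 9); Firm A gets 4.
Firm A's induced payoffs are 3, 3, 4, so Firm A commits to High. Subgame-perfect outcome: (High, Tier5) with payoffs (4, 9).

High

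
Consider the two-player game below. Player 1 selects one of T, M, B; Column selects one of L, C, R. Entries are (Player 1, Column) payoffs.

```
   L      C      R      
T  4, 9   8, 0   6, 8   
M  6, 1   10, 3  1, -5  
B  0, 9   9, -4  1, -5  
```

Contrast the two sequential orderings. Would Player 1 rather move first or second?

first

If Player 1 leads: Column's best replies are T→L, M→C, B→L; Player 1's induced payoffs 4, 10, 0; outcome (M, C), payoffs (10, 3).
If Column leads: Player 1's best replies are L→M, C→M, R→T; Column's induced payoffs 1, 3, 8; outcome (T, R), payoffs (6, 8).
Player 1 gets 10 moving first and 6 moving second, so Player 1 prefers to move first.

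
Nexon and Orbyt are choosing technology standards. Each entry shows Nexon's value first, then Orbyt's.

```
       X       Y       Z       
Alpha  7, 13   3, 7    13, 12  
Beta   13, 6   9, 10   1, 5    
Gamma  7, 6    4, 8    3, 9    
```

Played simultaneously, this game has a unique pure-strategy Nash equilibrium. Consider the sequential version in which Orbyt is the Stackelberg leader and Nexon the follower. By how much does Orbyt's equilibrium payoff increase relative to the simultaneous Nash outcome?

Backward induction with Orbyt moving first.
- X: Nexon compares 7, 13, 7 and picks Beta; Orbyt would get 6.
- Y: Nexon compares 3, 9, 4 and picks Beta; Orbyt would get 10.
- Z: Nexon compares 13, 1, 3 and picks Alpha; Orbyt would get 12.
Orbyt's induced payoffs are 6, 10, 12, so Orbyt commits to Z. Subgame-perfect outcome: (Alpha, Z) with payoffs (13, 12).
Under simultaneous play:
Nexon's best replies: X→Beta; Y→Beta; Z→Alpha.
Orbyt's best replies: Alpha→X; Beta→Y; Gamma→Z.
Only (Beta, Y) has each player best-responding; Nash payoffs (9, 10).
Orbyt's commitment gain: 12 − 10 = 2.

2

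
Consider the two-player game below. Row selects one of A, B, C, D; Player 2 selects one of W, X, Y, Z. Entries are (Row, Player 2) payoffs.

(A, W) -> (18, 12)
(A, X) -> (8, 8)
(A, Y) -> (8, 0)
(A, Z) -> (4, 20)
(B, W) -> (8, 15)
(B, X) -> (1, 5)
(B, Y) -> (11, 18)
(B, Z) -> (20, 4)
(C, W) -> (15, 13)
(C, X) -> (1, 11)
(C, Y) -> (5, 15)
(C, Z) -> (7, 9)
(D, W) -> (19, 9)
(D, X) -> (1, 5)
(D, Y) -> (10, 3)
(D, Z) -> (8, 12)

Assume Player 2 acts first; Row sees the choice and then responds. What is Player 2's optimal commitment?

Y

Solve by backward induction (Player 2 leads).
- W: Row compares 18, 8, 15, 19 and picks D; Player 2 would get 9.
- X: Row compares 8, 1, 1, 1 and picks A; Player 2 would get 8.
- Y: Row compares 8, 11, 5, 10 and picks B; Player 2 would get 18.
- Z: Row compares 4, 20, 7, 8 and picks B; Player 2 would get 4.
Among 9, 8, 18, 4, the best is 18 at Y. Subgame-perfect outcome: (B, Y) with payoffs (11, 18).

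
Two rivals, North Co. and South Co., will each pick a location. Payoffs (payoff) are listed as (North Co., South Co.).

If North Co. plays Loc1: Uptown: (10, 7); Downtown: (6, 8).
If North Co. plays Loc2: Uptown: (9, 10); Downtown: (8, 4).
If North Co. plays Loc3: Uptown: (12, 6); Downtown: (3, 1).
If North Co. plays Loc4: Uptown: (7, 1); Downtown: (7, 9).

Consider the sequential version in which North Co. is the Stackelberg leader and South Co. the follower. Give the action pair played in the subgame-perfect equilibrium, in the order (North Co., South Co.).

Work backward from South Co.'s decision.
- Loc1: South Co. compares 7, 8 and picks Downtown; North Co. would get 6.
- Loc2: South Co. compares 10, 4 and picks Uptown; North Co. would get 9.
- Loc3: South Co. compares 6, 1 and picks Uptown; North Co. would get 12.
- Loc4: South Co. compares 1, 9 and picks Downtown; North Co. would get 7.
Maximizing over 6, 9, 12, 7, North Co. chooses Loc3. Subgame-perfect outcome: (Loc3, Uptown) with payoffs (12, 6).

(Loc3, Uptown)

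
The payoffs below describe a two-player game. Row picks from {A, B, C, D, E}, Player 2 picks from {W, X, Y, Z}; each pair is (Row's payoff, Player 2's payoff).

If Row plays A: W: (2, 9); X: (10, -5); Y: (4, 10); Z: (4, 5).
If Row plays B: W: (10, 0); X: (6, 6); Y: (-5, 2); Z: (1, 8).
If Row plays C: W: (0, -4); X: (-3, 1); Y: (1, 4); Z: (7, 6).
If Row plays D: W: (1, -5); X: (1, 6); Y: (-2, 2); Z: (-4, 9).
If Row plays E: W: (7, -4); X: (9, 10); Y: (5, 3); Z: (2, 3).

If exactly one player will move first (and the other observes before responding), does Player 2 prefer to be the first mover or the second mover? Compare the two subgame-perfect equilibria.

If Row leads: Player 2's best replies are A→Y, B→Z, C→Z, D→Z, E→X; Row's induced payoffs 4, 1, 7, -4, 9; outcome (E, X), payoffs (9, 10).
If Player 2 leads: Row's best replies are W→B, X→A, Y→E, Z→C; Player 2's induced payoffs 0, -5, 3, 6; outcome (C, Z), payoffs (7, 6).
Player 2 gets 6 moving first and 10 moving second, so Player 2 prefers to move second.

second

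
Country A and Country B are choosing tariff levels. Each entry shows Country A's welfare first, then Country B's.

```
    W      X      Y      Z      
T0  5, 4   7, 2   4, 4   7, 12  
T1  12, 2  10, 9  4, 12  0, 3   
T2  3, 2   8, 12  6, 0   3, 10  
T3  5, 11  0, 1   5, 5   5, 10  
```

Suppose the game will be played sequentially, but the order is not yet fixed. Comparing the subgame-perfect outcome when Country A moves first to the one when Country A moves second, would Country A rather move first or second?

first

If Country A leads: Country B's best replies are T0→Z, T1→Y, T2→X, T3→W; Country A's induced payoffs 7, 4, 8, 5; outcome (T2, X), payoffs (8, 12).
If Country B leads: Country A's best replies are W→T1, X→T1, Y→T2, Z→T0; Country B's induced payoffs 2, 9, 0, 12; outcome (T0, Z), payoffs (7, 12).
Country A gets 8 moving first and 7 moving second, so Country A prefers to move first.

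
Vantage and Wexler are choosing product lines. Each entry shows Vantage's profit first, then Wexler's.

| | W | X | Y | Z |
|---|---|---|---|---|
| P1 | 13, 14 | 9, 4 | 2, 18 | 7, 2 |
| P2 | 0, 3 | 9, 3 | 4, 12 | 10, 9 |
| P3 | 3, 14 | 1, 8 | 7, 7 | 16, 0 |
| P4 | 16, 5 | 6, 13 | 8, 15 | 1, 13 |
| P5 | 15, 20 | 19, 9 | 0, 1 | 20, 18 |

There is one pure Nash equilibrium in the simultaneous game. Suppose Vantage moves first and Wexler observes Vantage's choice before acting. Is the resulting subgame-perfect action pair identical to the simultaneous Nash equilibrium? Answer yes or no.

no

Backward induction with Vantage moving first.
- P1 → Wexler plays Y (best of 14, 4, 18, 2); Vantage gets 2.
- P2 → Wexler plays Y (best of 3, 3, 12, 9); Vantage gets 4.
- P3 → Wexler plays W (best of 14, 8, 7, 0); Vantage gets 3.
- P4 → Wexler plays Y (best of 5, 13, 15, 13); Vantage gets 8.
- P5 → Wexler plays W (best of 20, 9, 1, 18); Vantage gets 15.
Among 2, 4, 3, 8, 15, the best is 15 at P5. Subgame-perfect outcome: (P5, W) with payoffs (15, 20).
Under simultaneous play:
Vantage's best replies: W→P4; X→P5; Y→P4; Z→P5.
Wexler's best replies: P1→Y; P2→Y; P3→W; P4→Y; P5→W.
Only (P4, Y) has each player best-responding; Nash payoffs (8, 15).
Sequential outcome (P5, W) differs from the Nash profile (P4, Y).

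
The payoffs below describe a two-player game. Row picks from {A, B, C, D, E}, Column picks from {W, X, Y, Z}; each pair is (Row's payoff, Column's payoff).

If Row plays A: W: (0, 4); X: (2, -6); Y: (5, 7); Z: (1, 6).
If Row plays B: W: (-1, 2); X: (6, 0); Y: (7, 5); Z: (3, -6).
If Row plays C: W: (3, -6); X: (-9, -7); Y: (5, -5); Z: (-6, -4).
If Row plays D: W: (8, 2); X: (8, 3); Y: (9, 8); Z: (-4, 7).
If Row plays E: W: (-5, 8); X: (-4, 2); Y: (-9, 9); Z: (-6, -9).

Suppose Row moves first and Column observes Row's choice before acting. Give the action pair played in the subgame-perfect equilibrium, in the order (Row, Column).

(D, Y)

Backward induction with Row moving first.
- A → Column plays Y (best of 4, -6, 7, 6); Row gets 5.
- B → Column plays Y (best of 2, 0, 5, -6); Row gets 7.
- C → Column plays Z (best of -6, -7, -5, -4); Row gets -6.
- D → Column plays Y (best of 2, 3, 8, 7); Row gets 9.
- E → Column plays Y (best of 8, 2, 9, -9); Row gets -9.
Row's induced payoffs are 5, 7, -6, 9, -9, so Row commits to D. Subgame-perfect outcome: (D, Y) with payoffs (9, 8).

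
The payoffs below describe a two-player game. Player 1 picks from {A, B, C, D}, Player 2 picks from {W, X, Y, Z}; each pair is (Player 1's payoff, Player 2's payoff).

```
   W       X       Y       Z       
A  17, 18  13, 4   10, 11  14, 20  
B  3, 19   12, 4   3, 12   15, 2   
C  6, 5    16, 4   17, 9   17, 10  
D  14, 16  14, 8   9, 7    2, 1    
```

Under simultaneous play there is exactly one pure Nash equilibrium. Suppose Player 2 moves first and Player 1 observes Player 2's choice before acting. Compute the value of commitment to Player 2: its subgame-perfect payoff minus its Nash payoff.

Backward induction with Player 2 moving first.
- W: Player 1 compares 17, 3, 6, 14 and picks A; Player 2 would get 18.
- X: Player 1 compares 13, 12, 16, 14 and picks C; Player 2 would get 4.
- Y: Player 1 compares 10, 3, 17, 9 and picks C; Player 2 would get 9.
- Z: Player 1 compares 14, 15, 17, 2 and picks C; Player 2 would get 10.
Maximizing over 18, 4, 9, 10, Player 2 chooses W. Subgame-perfect outcome: (A, W) with payoffs (17, 18).
Under simultaneous play:
Player 1's best replies: W→A; X→C; Y→C; Z→C.
Player 2's best replies: A→Z; B→W; C→Z; D→W.
Only (C, Z) has each player best-responding; Nash payoffs (17, 10).
Player 2's commitment gain: 18 − 10 = 8.

8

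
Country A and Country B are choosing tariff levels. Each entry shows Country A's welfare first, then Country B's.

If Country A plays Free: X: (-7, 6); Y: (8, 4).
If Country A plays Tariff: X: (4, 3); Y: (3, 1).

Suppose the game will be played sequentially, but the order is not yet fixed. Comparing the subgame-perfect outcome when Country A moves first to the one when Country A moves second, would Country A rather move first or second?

If Country A leads: Country B's best replies are Free→X, Tariff→X; Country A's induced payoffs -7, 4; outcome (Tariff, X), payoffs (4, 3).
If Country B leads: Country A's best replies are X→Tariff, Y→Free; Country B's induced payoffs 3, 4; outcome (Free, Y), payoffs (8, 4).
Country A gets 4 moving first and 8 moving second, so Country A prefers to move second.

second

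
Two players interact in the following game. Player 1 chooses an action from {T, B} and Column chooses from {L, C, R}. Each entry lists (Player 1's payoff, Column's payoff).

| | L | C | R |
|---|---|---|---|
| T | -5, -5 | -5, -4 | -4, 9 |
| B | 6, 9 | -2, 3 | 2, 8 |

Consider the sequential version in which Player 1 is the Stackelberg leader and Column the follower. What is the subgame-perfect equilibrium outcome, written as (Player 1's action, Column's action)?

Solve by backward induction (Player 1 leads).
- T → Column plays R (best of -5, -4, 9); Player 1 gets -4.
- B → Column plays L (best of 9, 3, 8); Player 1 gets 6.
Among -4, 6, the best is 6 at B. Subgame-perfect outcome: (B, L) with payoffs (6, 9).

(B, L)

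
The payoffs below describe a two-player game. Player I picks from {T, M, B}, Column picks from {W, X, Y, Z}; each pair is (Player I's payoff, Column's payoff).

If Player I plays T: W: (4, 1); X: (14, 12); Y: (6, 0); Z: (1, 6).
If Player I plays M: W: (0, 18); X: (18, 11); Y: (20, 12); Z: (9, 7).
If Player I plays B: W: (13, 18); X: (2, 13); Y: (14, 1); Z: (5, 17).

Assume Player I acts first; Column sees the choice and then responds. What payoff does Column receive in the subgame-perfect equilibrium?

Work backward from Column's decision.
- T → Column plays X (best of 1, 12, 0, 6); Player I gets 14.
- M → Column plays W (best of 18, 11, 12, 7); Player I gets 0.
- B → Column plays W (best of 18, 13, 1, 17); Player I gets 13.
Among 14, 0, 13, the best is 14 at T. Subgame-perfect outcome: (T, X) with payoffs (14, 12).

12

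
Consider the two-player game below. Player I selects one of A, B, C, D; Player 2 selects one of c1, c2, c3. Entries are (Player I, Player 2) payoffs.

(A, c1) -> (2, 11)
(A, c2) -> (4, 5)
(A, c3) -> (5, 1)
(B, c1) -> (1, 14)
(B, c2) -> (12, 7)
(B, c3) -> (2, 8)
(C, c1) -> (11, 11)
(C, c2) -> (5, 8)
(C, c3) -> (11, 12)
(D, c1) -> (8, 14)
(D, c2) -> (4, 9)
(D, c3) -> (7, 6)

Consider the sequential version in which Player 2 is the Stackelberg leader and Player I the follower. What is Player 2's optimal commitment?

c3

Player I best-responds to each possible Player 2 move:
- c1: BR = C, leader payoff 11.
- c2: BR = B, leader payoff 7.
- c3: BR = C, leader payoff 12.
Player 2's induced payoffs are 11, 7, 12, so Player 2 commits to c3. Subgame-perfect outcome: (C, c3) with payoffs (11, 12).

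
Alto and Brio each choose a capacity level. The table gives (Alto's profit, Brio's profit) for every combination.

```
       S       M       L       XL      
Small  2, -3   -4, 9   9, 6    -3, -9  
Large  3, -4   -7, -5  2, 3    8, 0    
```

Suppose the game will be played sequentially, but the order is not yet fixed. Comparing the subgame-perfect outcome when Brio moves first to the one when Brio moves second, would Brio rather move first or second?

If Alto leads: Brio's best replies are Small→M, Large→L; Alto's induced payoffs -4, 2; outcome (Large, L), payoffs (2, 3).
If Brio leads: Alto's best replies are S→Large, M→Small, L→Small, XL→Large; Brio's induced payoffs -4, 9, 6, 0; outcome (Small, M), payoffs (-4, 9).
Brio gets 9 moving first and 3 moving second, so Brio prefers to move first.

first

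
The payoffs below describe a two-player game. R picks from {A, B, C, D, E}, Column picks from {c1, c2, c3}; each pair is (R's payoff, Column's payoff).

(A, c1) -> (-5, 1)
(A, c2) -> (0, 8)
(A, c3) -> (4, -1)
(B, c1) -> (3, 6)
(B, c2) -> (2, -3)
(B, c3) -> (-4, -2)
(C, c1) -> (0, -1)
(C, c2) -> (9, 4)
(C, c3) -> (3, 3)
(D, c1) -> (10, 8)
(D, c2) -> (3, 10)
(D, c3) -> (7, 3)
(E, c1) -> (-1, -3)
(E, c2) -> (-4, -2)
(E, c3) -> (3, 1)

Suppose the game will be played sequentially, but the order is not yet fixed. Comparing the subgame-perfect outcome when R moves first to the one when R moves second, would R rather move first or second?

second

If R leads: Column's best replies are A→c2, B→c1, C→c2, D→c2, E→c3; R's induced payoffs 0, 3, 9, 3, 3; outcome (C, c2), payoffs (9, 4).
If Column leads: R's best replies are c1→D, c2→C, c3→D; Column's induced payoffs 8, 4, 3; outcome (D, c1), payoffs (10, 8).
R gets 9 moving first and 10 moving second, so R prefers to move second.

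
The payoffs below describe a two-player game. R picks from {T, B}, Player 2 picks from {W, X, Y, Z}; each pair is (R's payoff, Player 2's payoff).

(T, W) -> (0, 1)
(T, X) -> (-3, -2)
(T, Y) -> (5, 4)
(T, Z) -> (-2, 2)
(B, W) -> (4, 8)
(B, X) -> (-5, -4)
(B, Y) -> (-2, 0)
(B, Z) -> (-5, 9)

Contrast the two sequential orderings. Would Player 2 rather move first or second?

first

If R leads: Player 2's best replies are T→Y, B→Z; R's induced payoffs 5, -5; outcome (T, Y), payoffs (5, 4).
If Player 2 leads: R's best replies are W→B, X→T, Y→T, Z→T; Player 2's induced payoffs 8, -2, 4, 2; outcome (B, W), payoffs (4, 8).
Player 2 gets 8 moving first and 4 moving second, so Player 2 prefers to move first.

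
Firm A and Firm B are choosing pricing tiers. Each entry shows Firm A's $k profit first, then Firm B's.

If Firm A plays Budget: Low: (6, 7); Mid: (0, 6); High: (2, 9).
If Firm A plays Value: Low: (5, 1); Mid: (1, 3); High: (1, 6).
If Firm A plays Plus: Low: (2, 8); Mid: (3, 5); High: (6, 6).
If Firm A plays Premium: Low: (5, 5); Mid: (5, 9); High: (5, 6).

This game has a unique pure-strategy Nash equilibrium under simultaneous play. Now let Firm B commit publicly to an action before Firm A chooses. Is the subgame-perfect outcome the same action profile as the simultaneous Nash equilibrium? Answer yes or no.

Work backward from Firm A's decision.
- Low: Firm A compares 6, 5, 2, 5 and picks Budget; Firm B would get 7.
- Mid: Firm A compares 0, 1, 3, 5 and picks Premium; Firm B would get 9.
- High: Firm A compares 2, 1, 6, 5 and picks Plus; Firm B would get 6.
Among 7, 9, 6, the best is 9 at Mid. Subgame-perfect outcome: (Premium, Mid) with payoffs (5, 9).
Under simultaneous play:
Firm A's best replies: Low→Budget; Mid→Premium; High→Plus.
Firm B's best replies: Budget→High; Value→High; Plus→Low; Premium→Mid.
Only (Premium, Mid) has each player best-responding; Nash payoffs (5, 9).
Sequential outcome (Premium, Mid) coincides with the Nash profile (Premium, Mid).

yes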